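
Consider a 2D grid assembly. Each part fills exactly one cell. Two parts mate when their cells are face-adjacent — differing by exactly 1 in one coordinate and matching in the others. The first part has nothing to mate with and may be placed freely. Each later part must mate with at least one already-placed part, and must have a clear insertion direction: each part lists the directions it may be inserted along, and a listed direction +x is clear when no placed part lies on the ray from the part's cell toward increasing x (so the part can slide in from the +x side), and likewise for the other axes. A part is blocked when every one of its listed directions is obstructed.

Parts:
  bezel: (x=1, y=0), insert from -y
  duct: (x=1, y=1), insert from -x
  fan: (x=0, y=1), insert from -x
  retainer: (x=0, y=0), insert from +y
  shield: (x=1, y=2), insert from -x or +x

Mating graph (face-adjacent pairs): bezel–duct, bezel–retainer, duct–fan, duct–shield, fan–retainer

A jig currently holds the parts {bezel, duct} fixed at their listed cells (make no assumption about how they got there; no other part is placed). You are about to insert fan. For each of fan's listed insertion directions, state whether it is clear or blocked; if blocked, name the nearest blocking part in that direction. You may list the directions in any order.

-x: clear

-x: ray from fan(0, 1) has no placed part ⇒ clear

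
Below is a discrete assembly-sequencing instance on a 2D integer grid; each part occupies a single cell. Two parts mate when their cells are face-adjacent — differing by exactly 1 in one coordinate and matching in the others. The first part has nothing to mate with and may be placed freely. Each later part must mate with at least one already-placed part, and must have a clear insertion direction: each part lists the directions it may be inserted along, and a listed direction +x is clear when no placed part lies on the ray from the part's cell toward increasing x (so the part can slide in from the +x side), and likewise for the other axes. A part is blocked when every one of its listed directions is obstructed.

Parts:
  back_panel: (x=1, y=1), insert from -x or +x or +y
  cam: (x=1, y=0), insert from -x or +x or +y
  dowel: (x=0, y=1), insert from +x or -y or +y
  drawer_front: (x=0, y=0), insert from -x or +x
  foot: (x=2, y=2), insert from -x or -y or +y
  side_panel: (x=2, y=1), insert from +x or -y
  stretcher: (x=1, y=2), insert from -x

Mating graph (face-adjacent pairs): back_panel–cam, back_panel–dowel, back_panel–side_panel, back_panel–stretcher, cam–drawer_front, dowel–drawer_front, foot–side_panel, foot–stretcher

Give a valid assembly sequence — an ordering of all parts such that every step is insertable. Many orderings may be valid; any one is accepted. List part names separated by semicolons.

1. stretcher@(1, 2) [-x clear] — {stretcher}
2. foot@(2, 2) [-y clear] — {foot, stretcher}
3. back_panel@(1, 1) [-x clear] — {back_panel, foot, stretcher}
4. dowel@(0, 1) [-y clear] — {back_panel, dowel, foot, stretcher}
5. cam@(1, 0) [-x clear] — {back_panel, cam, dowel, foot, stretcher}
6. side_panel@(2, 1) [+x clear] — {back_panel, cam, dowel, foot, side_panel, stretcher}
7. drawer_front@(0, 0) [-x clear] — {back_panel, cam, dowel, drawer_front, foot, side_panel, stretcher}

stretcher; foot; back_panel; dowel; cam; side_panel; drawer_front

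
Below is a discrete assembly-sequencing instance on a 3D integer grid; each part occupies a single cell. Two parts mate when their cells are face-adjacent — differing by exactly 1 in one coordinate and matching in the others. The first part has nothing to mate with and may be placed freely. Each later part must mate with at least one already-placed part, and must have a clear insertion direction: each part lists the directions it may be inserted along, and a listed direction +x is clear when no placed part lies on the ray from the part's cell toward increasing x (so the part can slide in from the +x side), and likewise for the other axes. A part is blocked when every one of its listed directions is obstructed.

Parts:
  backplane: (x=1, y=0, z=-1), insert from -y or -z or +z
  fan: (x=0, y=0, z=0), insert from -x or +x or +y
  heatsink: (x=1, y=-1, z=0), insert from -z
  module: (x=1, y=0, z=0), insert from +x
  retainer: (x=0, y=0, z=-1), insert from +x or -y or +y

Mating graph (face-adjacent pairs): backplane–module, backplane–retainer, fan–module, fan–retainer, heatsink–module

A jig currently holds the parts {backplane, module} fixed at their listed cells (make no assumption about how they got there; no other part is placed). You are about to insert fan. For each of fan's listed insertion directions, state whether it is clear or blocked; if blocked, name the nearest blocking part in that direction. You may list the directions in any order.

+x: blocked by module; +y: clear; -x: clear

-x: ray from fan(0, 0, 0) has no placed part ⇒ clear
+x: nearest on ray is module@(1, 0, 0) ⇒ blocked
+y: ray from fan(0, 0, 0) has no placed part ⇒ clear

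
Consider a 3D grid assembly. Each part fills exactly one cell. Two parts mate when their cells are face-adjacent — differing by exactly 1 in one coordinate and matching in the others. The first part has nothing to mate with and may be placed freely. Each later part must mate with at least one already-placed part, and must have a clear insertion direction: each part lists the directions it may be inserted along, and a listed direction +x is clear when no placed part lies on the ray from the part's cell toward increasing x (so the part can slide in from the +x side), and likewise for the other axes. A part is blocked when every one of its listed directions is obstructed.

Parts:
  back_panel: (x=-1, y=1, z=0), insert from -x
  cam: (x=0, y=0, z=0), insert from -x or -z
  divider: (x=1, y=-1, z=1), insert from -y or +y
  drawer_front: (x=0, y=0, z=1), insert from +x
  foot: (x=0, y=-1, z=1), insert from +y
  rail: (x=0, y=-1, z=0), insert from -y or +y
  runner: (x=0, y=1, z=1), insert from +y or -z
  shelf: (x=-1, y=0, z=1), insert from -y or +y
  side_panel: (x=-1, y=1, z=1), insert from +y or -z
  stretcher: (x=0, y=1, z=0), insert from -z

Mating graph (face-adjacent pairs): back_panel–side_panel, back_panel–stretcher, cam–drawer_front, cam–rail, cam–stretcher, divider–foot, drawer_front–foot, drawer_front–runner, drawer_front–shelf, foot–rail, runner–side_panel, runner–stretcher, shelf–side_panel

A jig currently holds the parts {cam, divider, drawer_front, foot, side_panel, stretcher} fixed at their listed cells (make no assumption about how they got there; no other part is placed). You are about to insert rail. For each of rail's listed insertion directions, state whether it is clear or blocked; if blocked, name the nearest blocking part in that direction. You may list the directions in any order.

+y: blocked by cam; -y: clear

-y: ray from rail(0, -1, 0) has no placed part ⇒ clear
+y: nearest on ray is cam@(0, 0, 0) ⇒ blocked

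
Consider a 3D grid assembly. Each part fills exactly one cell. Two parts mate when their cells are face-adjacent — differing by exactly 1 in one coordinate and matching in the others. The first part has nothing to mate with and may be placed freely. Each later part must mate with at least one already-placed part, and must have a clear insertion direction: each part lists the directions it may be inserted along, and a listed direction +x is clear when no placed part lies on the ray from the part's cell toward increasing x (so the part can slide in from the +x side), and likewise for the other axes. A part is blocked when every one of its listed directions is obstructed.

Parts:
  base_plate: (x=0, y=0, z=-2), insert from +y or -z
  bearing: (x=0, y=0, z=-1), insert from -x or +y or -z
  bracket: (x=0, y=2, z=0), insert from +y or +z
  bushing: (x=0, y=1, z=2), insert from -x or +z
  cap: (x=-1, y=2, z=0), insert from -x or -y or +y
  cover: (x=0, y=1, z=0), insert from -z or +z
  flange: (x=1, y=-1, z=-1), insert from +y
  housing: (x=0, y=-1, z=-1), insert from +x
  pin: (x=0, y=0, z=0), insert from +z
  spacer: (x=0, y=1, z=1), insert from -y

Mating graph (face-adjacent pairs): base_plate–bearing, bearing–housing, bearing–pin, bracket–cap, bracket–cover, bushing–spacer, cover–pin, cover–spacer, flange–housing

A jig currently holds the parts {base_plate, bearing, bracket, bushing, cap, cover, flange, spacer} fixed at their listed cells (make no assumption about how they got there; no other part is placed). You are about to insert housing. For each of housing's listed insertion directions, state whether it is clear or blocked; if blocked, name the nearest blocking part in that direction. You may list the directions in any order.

+x: blocked by flange

+x: nearest on ray is flange@(1, -1, -1) ⇒ blocked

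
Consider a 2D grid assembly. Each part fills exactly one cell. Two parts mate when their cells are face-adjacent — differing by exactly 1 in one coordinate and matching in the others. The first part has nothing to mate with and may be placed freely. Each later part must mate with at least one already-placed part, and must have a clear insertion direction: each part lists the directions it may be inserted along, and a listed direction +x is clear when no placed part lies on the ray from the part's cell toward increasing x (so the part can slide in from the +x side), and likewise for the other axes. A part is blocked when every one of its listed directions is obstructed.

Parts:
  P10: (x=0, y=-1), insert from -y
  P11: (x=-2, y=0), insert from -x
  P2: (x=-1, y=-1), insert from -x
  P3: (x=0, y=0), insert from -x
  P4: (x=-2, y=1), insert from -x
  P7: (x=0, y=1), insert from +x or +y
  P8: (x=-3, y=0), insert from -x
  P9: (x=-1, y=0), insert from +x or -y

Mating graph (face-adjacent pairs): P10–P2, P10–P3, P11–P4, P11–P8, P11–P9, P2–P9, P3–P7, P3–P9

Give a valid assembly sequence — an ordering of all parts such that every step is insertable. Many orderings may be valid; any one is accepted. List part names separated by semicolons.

P10; P3; P9; P2; P7; P11; P4; P8

1. P10@(0, -1) [-y clear] — {P10}
2. P3@(0, 0) [-x clear] — {P10, P3}
3. P9@(-1, 0) [-y clear] — {P10, P3, P9}
4. P2@(-1, -1) [-x clear] — {P10, P2, P3, P9}
5. P7@(0, 1) [+x clear] — {P10, P2, P3, P7, P9}
6. P11@(-2, 0) [-x clear] — {P10, P11, P2, P3, P7, P9}
7. P4@(-2, 1) [-x clear] — {P10, P11, P2, P3, P4, P7, P9}
8. P8@(-3, 0) [-x clear] — {P10, P11, P2, P3, P4, P7, P8, P9}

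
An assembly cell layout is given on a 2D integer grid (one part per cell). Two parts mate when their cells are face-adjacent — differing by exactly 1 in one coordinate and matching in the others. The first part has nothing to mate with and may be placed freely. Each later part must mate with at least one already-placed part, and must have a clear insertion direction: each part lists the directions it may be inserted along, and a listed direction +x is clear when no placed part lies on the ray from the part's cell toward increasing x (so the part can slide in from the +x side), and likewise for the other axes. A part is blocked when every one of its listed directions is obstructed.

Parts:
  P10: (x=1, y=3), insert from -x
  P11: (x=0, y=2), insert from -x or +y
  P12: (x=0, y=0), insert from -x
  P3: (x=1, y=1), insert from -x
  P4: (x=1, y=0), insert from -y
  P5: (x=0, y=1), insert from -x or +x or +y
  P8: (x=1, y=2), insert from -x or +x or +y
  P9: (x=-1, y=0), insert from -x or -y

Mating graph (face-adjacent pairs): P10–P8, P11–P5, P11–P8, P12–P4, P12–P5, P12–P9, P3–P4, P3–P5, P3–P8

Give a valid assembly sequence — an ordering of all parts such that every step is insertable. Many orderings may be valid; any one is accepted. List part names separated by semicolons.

P10; P8; P3; P4; P12; P5; P11; P9

1. P10@(1, 3) [-x clear] — {P10}
2. P8@(1, 2) [-x clear] — {P10, P8}
3. P3@(1, 1) [-x clear] — {P10, P3, P8}
4. P4@(1, 0) [-y clear] — {P10, P3, P4, P8}
5. P12@(0, 0) [-x clear] — {P10, P12, P3, P4, P8}
6. P5@(0, 1) [-x clear] — {P10, P12, P3, P4, P5, P8}
7. P11@(0, 2) [-x clear] — {P10, P11, P12, P3, P4, P5, P8}
8. P9@(-1, 0) [-x clear] — {P10, P11, P12, P3, P4, P5, P8, P9}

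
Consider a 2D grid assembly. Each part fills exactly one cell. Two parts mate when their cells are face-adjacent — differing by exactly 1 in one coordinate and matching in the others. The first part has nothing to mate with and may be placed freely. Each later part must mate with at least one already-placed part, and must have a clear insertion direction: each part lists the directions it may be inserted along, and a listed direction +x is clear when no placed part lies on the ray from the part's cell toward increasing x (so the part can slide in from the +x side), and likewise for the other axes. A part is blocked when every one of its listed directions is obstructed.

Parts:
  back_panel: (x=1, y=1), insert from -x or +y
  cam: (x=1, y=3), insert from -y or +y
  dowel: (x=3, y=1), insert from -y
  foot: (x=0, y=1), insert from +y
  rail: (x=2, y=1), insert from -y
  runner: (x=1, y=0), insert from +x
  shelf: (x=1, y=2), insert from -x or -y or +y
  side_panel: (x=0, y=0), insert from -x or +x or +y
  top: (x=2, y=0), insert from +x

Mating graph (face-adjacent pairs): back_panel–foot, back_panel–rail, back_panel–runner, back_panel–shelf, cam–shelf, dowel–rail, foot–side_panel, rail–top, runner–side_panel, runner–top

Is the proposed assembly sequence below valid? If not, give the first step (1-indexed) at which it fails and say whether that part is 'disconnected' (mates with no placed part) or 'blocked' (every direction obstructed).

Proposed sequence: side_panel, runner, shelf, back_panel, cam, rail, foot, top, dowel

1. side_panel@(0, 0) [-x clear] — {side_panel}
2. runner@(1, 0) [+x clear] — {runner, side_panel}
3. shelf@(1, 2) — no placed neighbour ⇒ disconnected

Invalid at step 3 (disconnected)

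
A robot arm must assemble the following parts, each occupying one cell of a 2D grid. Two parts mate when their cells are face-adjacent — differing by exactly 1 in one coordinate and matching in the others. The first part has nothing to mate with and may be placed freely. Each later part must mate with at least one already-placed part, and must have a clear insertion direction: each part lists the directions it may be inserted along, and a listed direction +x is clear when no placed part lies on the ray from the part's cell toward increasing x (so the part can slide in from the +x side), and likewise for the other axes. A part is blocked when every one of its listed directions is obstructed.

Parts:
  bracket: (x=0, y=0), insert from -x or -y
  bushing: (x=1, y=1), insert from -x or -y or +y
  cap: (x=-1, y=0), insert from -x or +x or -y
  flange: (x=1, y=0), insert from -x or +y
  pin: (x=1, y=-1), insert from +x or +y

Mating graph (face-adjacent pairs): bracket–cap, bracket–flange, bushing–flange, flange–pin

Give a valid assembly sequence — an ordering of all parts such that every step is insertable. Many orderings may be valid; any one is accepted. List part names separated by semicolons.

flange; pin; bushing; bracket; cap

1. flange@(1, 0) [-x clear] — {flange}
2. pin@(1, -1) [+x clear] — {flange, pin}
3. bushing@(1, 1) [-x clear] — {bushing, flange, pin}
4. bracket@(0, 0) [-x clear] — {bracket, bushing, flange, pin}
5. cap@(-1, 0) [-x clear] — {bracket, bushing, cap, flange, pin}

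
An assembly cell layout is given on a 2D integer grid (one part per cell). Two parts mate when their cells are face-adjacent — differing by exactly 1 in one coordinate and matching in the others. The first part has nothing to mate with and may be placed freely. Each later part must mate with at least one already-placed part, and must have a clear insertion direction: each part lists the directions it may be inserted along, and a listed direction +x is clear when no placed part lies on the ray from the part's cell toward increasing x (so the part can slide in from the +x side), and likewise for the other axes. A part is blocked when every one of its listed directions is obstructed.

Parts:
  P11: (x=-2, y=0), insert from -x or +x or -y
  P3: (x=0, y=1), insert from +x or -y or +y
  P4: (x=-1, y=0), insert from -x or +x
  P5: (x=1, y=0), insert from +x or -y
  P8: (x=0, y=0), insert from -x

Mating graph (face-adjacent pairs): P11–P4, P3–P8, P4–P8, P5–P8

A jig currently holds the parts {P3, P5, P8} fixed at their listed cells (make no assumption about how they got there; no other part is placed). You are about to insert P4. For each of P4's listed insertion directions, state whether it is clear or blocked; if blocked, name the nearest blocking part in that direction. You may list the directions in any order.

+x: blocked by P8; -x: clear

-x: ray from P4(-1, 0) has no placed part ⇒ clear
+x: nearest on ray is P8@(0, 0) ⇒ blocked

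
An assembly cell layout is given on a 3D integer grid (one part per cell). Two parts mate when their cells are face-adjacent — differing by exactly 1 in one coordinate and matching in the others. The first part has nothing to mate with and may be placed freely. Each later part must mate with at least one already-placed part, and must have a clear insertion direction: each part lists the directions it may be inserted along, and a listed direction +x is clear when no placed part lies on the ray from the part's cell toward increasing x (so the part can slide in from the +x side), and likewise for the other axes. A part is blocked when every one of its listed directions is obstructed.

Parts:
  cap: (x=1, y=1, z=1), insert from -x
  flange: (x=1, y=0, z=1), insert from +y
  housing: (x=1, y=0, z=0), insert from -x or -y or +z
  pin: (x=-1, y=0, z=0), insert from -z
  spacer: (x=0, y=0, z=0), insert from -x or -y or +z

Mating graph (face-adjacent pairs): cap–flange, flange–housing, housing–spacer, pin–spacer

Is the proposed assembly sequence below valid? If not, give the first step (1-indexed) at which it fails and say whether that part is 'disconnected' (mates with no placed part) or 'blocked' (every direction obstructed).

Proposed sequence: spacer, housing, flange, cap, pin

Valid

1. spacer@(0, 0, 0) [-x clear] — {spacer}
2. housing@(1, 0, 0) [-y clear] — {housing, spacer}
3. flange@(1, 0, 1) [+y clear] — {flange, housing, spacer}
4. cap@(1, 1, 1) [-x clear] — {cap, flange, housing, spacer}
5. pin@(-1, 0, 0) [-z clear] — {cap, flange, housing, pin, spacer}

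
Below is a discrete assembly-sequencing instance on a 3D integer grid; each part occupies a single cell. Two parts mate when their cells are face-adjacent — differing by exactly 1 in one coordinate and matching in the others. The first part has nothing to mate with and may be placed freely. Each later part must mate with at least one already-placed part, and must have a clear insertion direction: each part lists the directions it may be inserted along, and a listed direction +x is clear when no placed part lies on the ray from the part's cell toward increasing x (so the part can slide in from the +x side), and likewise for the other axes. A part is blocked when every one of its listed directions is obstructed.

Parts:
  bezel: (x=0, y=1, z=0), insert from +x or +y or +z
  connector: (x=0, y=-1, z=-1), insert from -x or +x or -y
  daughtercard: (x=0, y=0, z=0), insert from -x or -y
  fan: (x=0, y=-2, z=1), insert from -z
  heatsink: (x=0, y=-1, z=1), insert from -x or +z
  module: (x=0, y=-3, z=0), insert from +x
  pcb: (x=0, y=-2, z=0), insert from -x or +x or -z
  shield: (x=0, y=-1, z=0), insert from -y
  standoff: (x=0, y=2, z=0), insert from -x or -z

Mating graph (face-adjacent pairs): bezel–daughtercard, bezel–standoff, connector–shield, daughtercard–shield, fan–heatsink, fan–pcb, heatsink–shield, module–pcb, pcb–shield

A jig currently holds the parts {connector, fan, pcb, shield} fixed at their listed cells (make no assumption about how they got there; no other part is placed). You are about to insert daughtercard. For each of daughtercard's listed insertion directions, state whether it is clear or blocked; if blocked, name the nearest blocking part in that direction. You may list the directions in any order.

-x: ray from daughtercard(0, 0, 0) has no placed part ⇒ clear
-y: nearest on ray is shield@(0, -1, 0) ⇒ blocked

-x: clear; -y: blocked by shield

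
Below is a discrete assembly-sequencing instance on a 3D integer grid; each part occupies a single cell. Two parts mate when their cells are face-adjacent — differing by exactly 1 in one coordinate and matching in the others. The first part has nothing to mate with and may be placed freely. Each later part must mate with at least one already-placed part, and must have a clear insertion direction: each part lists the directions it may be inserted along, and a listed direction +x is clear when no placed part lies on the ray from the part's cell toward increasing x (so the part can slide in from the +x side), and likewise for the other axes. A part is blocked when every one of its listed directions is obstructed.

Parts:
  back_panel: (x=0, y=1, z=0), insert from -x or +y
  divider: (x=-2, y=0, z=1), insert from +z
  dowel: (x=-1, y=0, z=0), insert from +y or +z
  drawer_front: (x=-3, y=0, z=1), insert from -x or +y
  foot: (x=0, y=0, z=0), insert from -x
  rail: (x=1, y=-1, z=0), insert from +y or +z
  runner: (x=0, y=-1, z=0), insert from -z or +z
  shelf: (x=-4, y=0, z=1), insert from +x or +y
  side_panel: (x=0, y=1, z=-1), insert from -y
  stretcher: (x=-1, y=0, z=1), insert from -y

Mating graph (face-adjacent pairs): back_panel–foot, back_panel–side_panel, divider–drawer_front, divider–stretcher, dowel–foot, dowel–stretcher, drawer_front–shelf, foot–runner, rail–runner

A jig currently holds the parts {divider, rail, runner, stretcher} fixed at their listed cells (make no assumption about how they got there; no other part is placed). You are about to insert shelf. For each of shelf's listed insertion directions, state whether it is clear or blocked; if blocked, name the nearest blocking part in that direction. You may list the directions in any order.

+x: nearest on ray is divider@(-2, 0, 1) ⇒ blocked
+y: ray from shelf(-4, 0, 1) has no placed part ⇒ clear

+x: blocked by divider; +y: clear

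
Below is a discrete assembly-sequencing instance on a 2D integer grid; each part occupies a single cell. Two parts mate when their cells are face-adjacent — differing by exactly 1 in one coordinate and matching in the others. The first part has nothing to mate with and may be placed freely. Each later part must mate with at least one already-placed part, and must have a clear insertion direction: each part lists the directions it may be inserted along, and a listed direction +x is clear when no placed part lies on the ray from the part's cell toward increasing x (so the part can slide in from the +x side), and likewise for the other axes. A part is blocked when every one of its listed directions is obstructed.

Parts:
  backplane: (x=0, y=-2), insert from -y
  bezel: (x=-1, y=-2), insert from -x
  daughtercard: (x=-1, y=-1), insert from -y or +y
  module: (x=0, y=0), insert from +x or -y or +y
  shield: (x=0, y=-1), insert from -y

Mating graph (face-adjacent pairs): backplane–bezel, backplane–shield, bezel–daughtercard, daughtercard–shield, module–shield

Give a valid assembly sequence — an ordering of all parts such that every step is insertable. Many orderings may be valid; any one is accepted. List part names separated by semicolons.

shield; backplane; module; bezel; daughtercard

1. shield@(0, -1) [-y clear] — {shield}
2. backplane@(0, -2) [-y clear] — {backplane, shield}
3. module@(0, 0) [+x clear] — {backplane, module, shield}
4. bezel@(-1, -2) [-x clear] — {backplane, bezel, module, shield}
5. daughtercard@(-1, -1) [+y clear] — {backplane, bezel, daughtercard, module, shield}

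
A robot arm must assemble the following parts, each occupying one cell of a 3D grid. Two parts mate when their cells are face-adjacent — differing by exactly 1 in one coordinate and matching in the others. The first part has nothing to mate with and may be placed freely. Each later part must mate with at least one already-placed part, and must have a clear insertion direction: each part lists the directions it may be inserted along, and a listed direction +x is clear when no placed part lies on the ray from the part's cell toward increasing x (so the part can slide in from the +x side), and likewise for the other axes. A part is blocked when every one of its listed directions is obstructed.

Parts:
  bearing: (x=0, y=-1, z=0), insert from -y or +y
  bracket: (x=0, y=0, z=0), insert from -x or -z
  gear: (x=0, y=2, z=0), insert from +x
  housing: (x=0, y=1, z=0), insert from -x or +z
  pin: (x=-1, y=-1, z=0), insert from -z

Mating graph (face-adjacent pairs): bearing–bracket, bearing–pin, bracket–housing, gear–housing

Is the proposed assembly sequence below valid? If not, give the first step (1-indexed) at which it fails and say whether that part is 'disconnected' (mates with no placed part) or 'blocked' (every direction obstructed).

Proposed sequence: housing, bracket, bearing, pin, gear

Valid

1. housing@(0, 1, 0) [-x clear] — {housing}
2. bracket@(0, 0, 0) [-x clear] — {bracket, housing}
3. bearing@(0, -1, 0) [-y clear] — {bearing, bracket, housing}
4. pin@(-1, -1, 0) [-z clear] — {bearing, bracket, housing, pin}
5. gear@(0, 2, 0) [+x clear] — {bearing, bracket, gear, housing, pin}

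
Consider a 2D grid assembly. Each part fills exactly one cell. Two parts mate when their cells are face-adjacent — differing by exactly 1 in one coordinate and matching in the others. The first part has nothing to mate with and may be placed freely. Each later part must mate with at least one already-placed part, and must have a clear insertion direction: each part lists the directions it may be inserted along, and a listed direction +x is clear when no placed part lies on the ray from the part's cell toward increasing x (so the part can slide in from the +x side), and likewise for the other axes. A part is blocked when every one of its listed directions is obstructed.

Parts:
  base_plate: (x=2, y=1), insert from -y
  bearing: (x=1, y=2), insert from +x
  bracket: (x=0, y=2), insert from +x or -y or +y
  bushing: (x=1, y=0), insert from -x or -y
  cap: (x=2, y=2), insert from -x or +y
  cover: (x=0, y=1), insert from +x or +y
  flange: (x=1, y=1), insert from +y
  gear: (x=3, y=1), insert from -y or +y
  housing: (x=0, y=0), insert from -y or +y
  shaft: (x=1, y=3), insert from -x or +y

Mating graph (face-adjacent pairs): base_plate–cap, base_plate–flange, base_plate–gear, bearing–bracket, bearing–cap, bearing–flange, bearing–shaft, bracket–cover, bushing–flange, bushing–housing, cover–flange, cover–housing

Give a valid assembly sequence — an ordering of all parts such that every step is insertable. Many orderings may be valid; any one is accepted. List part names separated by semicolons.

base_plate; gear; flange; bearing; cap; cover; housing; bracket; shaft; bushing

1. base_plate@(2, 1) [-y clear] — {base_plate}
2. gear@(3, 1) [-y clear] — {base_plate, gear}
3. flange@(1, 1) [+y clear] — {base_plate, flange, gear}
4. bearing@(1, 2) [+x clear] — {base_plate, bearing, flange, gear}
5. cap@(2, 2) [+y clear] — {base_plate, bearing, cap, flange, gear}
6. cover@(0, 1) [+y clear] — {base_plate, bearing, cap, cover, flange, gear}
7. housing@(0, 0) [-y clear] — {base_plate, bearing, cap, cover, flange, gear, housing}
8. bracket@(0, 2) [+y clear] — {base_plate, bearing, bracket, cap, cover, flange, gear, housing}
9. shaft@(1, 3) [-x clear] — {base_plate, bearing, bracket, cap, cover, flange, gear, housing, shaft}
10. bushing@(1, 0) [-y clear] — {base_plate, bearing, bracket, bushing, cap, cover, flange, gear, housing, shaft}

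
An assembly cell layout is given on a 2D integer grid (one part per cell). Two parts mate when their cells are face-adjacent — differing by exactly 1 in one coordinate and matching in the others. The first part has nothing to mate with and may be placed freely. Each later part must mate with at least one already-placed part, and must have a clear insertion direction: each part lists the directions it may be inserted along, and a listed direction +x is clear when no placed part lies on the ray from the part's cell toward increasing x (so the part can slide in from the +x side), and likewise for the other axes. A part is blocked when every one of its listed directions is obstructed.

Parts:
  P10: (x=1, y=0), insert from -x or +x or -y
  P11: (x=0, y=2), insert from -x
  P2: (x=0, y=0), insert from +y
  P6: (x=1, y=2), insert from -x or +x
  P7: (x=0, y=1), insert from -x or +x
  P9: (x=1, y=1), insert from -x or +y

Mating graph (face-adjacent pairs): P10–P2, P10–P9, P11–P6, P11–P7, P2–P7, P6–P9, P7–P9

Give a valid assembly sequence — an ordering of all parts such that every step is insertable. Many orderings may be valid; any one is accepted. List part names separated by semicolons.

P2; P7; P11; P9; P6; P10

1. P2@(0, 0) [+y clear] — {P2}
2. P7@(0, 1) [-x clear] — {P2, P7}
3. P11@(0, 2) [-x clear] — {P11, P2, P7}
4. P9@(1, 1) [+y clear] — {P11, P2, P7, P9}
5. P6@(1, 2) [+x clear] — {P11, P2, P6, P7, P9}
6. P10@(1, 0) [+x clear] — {P10, P11, P2, P6, P7, P9}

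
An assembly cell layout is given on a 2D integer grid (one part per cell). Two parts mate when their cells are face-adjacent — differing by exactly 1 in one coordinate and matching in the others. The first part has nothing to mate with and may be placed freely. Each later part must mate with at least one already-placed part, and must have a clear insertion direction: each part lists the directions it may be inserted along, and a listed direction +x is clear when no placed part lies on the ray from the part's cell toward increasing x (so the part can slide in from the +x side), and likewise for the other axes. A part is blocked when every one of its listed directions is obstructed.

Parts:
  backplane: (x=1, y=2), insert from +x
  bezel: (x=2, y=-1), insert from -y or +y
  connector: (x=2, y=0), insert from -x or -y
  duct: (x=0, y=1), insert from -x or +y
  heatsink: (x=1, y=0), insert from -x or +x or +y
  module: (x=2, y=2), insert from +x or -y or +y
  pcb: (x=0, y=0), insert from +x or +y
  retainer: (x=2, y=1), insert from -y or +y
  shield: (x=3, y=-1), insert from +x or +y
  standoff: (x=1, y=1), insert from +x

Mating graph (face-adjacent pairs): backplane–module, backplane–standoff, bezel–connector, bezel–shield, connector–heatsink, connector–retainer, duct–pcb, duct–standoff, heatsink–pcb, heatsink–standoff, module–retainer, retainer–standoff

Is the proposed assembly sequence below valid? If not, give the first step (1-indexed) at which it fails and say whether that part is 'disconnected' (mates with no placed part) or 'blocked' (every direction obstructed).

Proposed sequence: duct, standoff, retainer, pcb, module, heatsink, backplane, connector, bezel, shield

1. duct@(0, 1) [-x clear] — {duct}
2. standoff@(1, 1) [+x clear] — {duct, standoff}
3. retainer@(2, 1) [-y clear] — {duct, retainer, standoff}
4. pcb@(0, 0) [+x clear] — {duct, pcb, retainer, standoff}
5. module@(2, 2) [+x clear] — {duct, module, pcb, retainer, standoff}
6. heatsink@(1, 0) [+x clear] — {duct, heatsink, module, pcb, retainer, standoff}
7. backplane@(1, 2) — +x all obstructed ⇒ blocked

Invalid at step 7 (blocked)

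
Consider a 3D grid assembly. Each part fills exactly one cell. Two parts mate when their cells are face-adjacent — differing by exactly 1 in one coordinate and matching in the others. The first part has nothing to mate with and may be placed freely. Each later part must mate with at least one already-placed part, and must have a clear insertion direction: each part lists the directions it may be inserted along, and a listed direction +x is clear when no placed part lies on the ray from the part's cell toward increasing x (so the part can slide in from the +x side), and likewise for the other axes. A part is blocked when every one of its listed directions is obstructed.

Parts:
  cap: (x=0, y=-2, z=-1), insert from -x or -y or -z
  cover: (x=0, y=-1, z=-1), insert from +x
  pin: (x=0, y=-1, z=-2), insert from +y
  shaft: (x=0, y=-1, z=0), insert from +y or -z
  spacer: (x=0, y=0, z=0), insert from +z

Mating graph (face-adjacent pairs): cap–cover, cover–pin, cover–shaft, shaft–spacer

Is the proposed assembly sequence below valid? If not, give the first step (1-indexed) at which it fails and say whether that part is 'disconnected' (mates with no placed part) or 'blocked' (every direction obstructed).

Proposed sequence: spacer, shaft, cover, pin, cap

1. spacer@(0, 0, 0) [+z clear] — {spacer}
2. shaft@(0, -1, 0) [-z clear] — {shaft, spacer}
3. cover@(0, -1, -1) [+x clear] — {cover, shaft, spacer}
4. pin@(0, -1, -2) [+y clear] — {cover, pin, shaft, spacer}
5. cap@(0, -2, -1) [-x clear] — {cap, cover, pin, shaft, spacer}

Valid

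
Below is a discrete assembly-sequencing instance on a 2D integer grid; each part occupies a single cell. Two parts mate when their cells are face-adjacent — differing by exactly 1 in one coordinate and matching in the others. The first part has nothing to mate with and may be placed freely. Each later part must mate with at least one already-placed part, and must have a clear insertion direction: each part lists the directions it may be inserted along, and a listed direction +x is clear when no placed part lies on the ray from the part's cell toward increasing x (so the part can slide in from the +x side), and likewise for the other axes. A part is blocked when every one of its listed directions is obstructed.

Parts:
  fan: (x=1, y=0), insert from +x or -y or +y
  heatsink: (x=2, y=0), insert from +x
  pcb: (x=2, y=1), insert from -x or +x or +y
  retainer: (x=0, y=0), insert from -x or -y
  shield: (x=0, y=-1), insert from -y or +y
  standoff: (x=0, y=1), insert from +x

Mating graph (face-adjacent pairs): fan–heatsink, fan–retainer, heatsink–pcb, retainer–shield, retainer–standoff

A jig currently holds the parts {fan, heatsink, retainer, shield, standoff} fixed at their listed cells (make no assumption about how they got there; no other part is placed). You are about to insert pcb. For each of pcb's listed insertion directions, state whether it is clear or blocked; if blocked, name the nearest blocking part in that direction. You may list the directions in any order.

-x: nearest on ray is standoff@(0, 1) ⇒ blocked
+x: ray from pcb(2, 1) has no placed part ⇒ clear
+y: ray from pcb(2, 1) has no placed part ⇒ clear

+x: clear; +y: clear; -x: blocked by standoff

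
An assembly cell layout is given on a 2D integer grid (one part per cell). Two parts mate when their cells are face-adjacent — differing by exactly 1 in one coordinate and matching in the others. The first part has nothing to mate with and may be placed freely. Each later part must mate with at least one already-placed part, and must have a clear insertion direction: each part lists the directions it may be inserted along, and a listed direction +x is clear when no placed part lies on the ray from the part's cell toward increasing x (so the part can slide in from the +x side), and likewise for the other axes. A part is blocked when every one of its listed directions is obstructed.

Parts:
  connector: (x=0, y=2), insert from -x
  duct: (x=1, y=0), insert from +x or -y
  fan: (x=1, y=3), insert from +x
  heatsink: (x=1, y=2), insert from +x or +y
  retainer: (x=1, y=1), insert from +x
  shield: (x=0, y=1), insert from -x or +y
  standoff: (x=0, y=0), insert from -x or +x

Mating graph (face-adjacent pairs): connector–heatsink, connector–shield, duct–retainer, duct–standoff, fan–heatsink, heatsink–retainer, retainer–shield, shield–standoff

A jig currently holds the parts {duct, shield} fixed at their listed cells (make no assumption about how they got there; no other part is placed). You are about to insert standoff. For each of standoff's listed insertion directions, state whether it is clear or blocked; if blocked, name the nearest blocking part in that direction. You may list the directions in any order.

-x: ray from standoff(0, 0) has no placed part ⇒ clear
+x: nearest on ray is duct@(1, 0) ⇒ blocked

+x: blocked by duct; -x: clear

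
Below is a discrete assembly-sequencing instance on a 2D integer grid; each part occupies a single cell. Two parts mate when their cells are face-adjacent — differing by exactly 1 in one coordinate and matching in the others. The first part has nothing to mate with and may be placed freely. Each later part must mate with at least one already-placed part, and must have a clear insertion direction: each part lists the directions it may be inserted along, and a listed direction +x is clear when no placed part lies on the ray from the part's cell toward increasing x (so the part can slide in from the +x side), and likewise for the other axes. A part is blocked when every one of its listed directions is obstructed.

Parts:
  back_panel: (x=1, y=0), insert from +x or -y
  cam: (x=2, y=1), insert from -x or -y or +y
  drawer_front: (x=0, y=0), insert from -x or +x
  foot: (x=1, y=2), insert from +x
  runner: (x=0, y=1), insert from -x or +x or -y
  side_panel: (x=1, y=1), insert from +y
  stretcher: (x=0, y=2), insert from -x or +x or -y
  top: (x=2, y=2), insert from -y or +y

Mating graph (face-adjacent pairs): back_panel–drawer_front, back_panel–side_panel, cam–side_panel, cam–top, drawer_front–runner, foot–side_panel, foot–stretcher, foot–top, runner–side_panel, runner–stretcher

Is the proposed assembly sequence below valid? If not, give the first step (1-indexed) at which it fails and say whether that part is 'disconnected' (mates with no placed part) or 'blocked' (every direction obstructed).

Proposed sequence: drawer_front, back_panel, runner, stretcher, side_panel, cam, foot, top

Valid

1. drawer_front@(0, 0) [-x clear] — {drawer_front}
2. back_panel@(1, 0) [+x clear] — {back_panel, drawer_front}
3. runner@(0, 1) [-x clear] — {back_panel, drawer_front, runner}
4. stretcher@(0, 2) [-x clear] — {back_panel, drawer_front, runner, stretcher}
5. side_panel@(1, 1) [+y clear] — {back_panel, drawer_front, runner, side_panel, stretcher}
6. cam@(2, 1) [-y clear] — {back_panel, cam, drawer_front, runner, side_panel, stretcher}
7. foot@(1, 2) [+x clear] — {back_panel, cam, drawer_front, foot, runner, side_panel, stretcher}
8. top@(2, 2) [+y clear] — {back_panel, cam, drawer_front, foot, runner, side_panel, stretcher, top}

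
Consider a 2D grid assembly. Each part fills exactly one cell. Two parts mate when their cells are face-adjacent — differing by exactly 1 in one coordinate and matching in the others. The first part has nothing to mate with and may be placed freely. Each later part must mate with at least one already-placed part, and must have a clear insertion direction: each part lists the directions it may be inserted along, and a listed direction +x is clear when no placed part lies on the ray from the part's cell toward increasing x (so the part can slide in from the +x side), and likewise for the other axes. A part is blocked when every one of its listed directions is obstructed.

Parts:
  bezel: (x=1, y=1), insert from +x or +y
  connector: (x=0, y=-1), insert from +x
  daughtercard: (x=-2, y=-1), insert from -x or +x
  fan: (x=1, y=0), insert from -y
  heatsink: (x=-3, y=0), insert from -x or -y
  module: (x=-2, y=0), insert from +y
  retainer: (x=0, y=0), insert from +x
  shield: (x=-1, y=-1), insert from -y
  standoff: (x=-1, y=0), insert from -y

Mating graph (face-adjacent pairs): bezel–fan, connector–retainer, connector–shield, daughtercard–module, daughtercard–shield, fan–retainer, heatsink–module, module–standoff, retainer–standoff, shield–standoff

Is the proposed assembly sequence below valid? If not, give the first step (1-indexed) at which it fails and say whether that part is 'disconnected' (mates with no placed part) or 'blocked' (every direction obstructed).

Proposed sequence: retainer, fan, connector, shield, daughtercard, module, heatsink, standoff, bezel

1. retainer@(0, 0) [+x clear] — {retainer}
2. fan@(1, 0) [-y clear] — {fan, retainer}
3. connector@(0, -1) [+x clear] — {connector, fan, retainer}
4. shield@(-1, -1) [-y clear] — {connector, fan, retainer, shield}
5. daughtercard@(-2, -1) [-x clear] — {connector, daughtercard, fan, retainer, shield}
6. module@(-2, 0) [+y clear] — {connector, daughtercard, fan, module, retainer, shield}
7. heatsink@(-3, 0) [-x clear] — {connector, daughtercard, fan, heatsink, module, retainer, shield}
8. standoff@(-1, 0) — -y all obstructed ⇒ blocked

Invalid at step 8 (blocked)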